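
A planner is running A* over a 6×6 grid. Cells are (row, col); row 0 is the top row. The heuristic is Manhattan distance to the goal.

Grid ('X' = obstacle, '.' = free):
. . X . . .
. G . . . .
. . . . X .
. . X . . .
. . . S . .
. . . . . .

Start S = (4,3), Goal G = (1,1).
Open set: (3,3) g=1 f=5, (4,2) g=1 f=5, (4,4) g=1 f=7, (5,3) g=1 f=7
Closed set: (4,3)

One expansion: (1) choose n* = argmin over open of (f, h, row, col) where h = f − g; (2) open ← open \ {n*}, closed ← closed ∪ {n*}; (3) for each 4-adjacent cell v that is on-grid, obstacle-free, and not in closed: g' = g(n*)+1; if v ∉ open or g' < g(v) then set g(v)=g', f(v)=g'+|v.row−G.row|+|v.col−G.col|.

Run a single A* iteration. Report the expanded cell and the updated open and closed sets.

step 1: expand (3,3) (f=5, h=4) → closed; open now [(2,3) g=2 f=5, (3,4) g=2 f=7, (4,2) g=1 f=5, (4,4) g=1 f=7, (5,3) g=1 f=7]

expanded=(3,3); open=[(2,3) g=2 f=5, (3,4) g=2 f=7, (4,2) g=1 f=5, (4,4) g=1 f=7, (5,3) g=1 f=7]; closed=[(3,3), (4,3)]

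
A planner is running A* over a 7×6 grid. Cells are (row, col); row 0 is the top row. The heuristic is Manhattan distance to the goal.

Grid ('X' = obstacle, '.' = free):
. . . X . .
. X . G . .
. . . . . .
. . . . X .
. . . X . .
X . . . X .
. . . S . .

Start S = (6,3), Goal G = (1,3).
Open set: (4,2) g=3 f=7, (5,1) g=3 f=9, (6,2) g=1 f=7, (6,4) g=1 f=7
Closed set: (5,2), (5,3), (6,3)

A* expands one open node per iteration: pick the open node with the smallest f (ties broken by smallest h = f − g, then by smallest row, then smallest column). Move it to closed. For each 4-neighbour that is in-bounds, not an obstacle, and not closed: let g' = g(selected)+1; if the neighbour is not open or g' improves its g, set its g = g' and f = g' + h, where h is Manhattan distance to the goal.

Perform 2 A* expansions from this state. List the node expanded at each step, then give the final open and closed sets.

order=[(4,2) → (3,2)]; open=[(2,2) g=5 f=7, (3,1) g=5 f=9, (3,3) g=5 f=7, (4,1) g=4 f=9, (5,1) g=3 f=9, (6,2) g=1 f=7, (6,4) g=1 f=7]; closed=[(3,2), (4,2), (5,2), (5,3), (6,3)]

step 1: expand (4,2) (f=7, h=4) → closed; open now [(3,2) g=4 f=7, (4,1) g=4 f=9, (5,1) g=3 f=9, (6,2) g=1 f=7, (6,4) g=1 f=7]
step 2: expand (3,2) (f=7, h=3) → closed; open now [(2,2) g=5 f=7, (3,1) g=5 f=9, (3,3) g=5 f=7, (4,1) g=4 f=9, (5,1) g=3 f=9, (6,2) g=1 f=7, (6,4) g=1 f=7]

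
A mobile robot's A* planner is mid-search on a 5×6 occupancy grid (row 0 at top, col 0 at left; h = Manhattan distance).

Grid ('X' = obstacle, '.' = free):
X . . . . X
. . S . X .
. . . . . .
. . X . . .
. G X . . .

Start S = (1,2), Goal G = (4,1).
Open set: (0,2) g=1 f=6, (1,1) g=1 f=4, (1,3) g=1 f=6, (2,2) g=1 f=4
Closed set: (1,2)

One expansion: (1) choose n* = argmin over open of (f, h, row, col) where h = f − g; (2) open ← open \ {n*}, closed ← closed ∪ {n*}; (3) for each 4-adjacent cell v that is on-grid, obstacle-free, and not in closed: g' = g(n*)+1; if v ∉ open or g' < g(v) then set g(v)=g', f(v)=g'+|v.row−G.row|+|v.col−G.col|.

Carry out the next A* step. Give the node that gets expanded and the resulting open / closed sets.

expanded=(1,1); open=[(0,1) g=2 f=6, (0,2) g=1 f=6, (1,0) g=2 f=6, (1,3) g=1 f=6, (2,1) g=2 f=4, (2,2) g=1 f=4]; closed=[(1,1), (1,2)]

step 1: expand (1,1) (f=4, h=3) → closed; open now [(0,1) g=2 f=6, (0,2) g=1 f=6, (1,0) g=2 f=6, (1,3) g=1 f=6, (2,1) g=2 f=4, (2,2) g=1 f=4]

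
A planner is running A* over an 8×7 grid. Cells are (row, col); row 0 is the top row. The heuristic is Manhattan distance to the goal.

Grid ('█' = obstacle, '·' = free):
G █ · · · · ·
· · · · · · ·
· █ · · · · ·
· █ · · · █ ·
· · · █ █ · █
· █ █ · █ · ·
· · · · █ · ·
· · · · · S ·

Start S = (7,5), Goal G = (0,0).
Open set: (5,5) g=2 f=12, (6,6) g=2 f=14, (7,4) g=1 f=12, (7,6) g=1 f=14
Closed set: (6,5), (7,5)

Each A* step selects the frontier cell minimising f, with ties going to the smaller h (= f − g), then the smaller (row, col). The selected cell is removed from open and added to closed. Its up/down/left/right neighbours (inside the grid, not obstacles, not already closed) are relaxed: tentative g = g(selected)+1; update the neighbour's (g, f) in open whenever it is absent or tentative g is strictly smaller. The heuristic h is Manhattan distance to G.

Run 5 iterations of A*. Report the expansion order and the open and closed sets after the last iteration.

step 1: expand (5,5) (f=12, h=10) → closed; open now [(4,5) g=3 f=12, (5,6) g=3 f=14, (6,6) g=2 f=14, (7,4) g=1 f=12, (7,6) g=1 f=14]
step 2: expand (4,5) (f=12, h=9) → closed; open now [(5,6) g=3 f=14, (6,6) g=2 f=14, (7,4) g=1 f=12, (7,6) g=1 f=14]
step 3: expand (7,4) (f=12, h=11) → closed; open now [(5,6) g=3 f=14, (6,6) g=2 f=14, (7,3) g=2 f=12, (7,6) g=1 f=14]
step 4: expand (7,3) (f=12, h=10) → closed; open now [(5,6) g=3 f=14, (6,3) g=3 f=12, (6,6) g=2 f=14, (7,2) g=3 f=12, (7,6) g=1 f=14]
step 5: expand (6,3) (f=12, h=9) → closed; open now [(5,3) g=4 f=12, (5,6) g=3 f=14, (6,2) g=4 f=12, (6,6) g=2 f=14, (7,2) g=3 f=12, (7,6) g=1 f=14]

order=[(5,5) → (4,5) → (7,4) → (7,3) → (6,3)]; open=[(5,3) g=4 f=12, (5,6) g=3 f=14, (6,2) g=4 f=12, (6,6) g=2 f=14, (7,2) g=3 f=12, (7,6) g=1 f=14]; closed=[(4,5), (5,5), (6,3), (6,5), (7,3), (7,4), (7,5)]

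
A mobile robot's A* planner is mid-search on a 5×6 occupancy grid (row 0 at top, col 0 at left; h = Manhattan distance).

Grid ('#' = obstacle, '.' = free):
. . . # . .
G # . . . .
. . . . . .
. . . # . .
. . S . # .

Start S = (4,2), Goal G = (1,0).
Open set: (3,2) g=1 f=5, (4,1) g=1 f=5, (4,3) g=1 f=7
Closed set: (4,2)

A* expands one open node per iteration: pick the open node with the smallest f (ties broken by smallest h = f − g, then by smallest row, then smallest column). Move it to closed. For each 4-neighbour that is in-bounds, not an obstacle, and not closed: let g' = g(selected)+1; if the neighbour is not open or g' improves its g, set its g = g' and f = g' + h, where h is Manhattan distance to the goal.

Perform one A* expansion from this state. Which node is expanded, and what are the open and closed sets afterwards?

step 1: expand (3,2) (f=5, h=4) → closed; open now [(2,2) g=2 f=5, (3,1) g=2 f=5, (4,1) g=1 f=5, (4,3) g=1 f=7]

expanded=(3,2); open=[(2,2) g=2 f=5, (3,1) g=2 f=5, (4,1) g=1 f=5, (4,3) g=1 f=7]; closed=[(3,2), (4,2)]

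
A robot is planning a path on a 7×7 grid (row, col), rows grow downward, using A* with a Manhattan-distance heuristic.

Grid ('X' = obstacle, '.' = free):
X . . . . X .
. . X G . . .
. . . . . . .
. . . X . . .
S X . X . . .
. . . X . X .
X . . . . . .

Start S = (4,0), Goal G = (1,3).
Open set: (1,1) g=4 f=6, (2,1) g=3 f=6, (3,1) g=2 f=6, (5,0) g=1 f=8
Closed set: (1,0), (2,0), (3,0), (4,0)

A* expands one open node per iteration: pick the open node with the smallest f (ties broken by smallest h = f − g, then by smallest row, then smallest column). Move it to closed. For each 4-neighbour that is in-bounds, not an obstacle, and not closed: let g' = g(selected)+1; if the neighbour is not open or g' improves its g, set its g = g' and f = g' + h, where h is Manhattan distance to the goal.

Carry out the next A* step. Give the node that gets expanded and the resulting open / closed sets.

expanded=(1,1); open=[(0,1) g=5 f=8, (2,1) g=3 f=6, (3,1) g=2 f=6, (5,0) g=1 f=8]; closed=[(1,0), (1,1), (2,0), (3,0), (4,0)]

step 1: expand (1,1) (f=6, h=2) → closed; open now [(0,1) g=5 f=8, (2,1) g=3 f=6, (3,1) g=2 f=6, (5,0) g=1 f=8]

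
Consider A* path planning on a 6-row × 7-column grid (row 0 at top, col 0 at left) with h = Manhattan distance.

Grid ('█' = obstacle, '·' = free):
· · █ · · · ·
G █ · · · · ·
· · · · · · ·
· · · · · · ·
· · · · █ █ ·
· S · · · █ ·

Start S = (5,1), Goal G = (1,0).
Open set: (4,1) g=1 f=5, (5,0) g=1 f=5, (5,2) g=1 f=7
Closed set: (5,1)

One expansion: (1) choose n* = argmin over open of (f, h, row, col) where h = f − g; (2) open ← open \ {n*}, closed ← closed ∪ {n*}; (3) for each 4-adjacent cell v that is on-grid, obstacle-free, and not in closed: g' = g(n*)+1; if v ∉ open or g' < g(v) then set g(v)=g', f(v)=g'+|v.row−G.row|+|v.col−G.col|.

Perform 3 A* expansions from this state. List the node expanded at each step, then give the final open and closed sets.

step 1: expand (4,1) (f=5, h=4) → closed; open now [(3,1) g=2 f=5, (4,0) g=2 f=5, (4,2) g=2 f=7, (5,0) g=1 f=5, (5,2) g=1 f=7]
step 2: expand (3,1) (f=5, h=3) → closed; open now [(2,1) g=3 f=5, (3,0) g=3 f=5, (3,2) g=3 f=7, (4,0) g=2 f=5, (4,2) g=2 f=7, (5,0) g=1 f=5, (5,2) g=1 f=7]
step 3: expand (2,1) (f=5, h=2) → closed; open now [(2,0) g=4 f=5, (2,2) g=4 f=7, (3,0) g=3 f=5, (3,2) g=3 f=7, (4,0) g=2 f=5, (4,2) g=2 f=7, (5,0) g=1 f=5, (5,2) g=1 f=7]

order=[(4,1) → (3,1) → (2,1)]; open=[(2,0) g=4 f=5, (2,2) g=4 f=7, (3,0) g=3 f=5, (3,2) g=3 f=7, (4,0) g=2 f=5, (4,2) g=2 f=7, (5,0) g=1 f=5, (5,2) g=1 f=7]; closed=[(2,1), (3,1), (4,1), (5,1)]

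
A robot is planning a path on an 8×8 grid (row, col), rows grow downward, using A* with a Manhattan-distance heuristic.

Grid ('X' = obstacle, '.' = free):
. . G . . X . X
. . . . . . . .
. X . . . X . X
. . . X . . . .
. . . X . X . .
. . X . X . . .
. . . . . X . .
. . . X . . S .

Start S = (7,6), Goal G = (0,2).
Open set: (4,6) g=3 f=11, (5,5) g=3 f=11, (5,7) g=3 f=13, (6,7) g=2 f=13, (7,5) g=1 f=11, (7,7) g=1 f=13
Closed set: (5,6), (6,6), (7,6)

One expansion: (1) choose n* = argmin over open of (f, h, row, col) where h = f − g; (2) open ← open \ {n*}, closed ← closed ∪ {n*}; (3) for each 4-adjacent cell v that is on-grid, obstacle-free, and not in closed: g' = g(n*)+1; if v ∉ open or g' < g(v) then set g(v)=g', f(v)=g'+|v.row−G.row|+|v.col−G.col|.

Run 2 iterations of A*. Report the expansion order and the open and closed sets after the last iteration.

step 1: expand (4,6) (f=11, h=8) → closed; open now [(3,6) g=4 f=11, (4,7) g=4 f=13, (5,5) g=3 f=11, (5,7) g=3 f=13, (6,7) g=2 f=13, (7,5) g=1 f=11, (7,7) g=1 f=13]
step 2: expand (3,6) (f=11, h=7) → closed; open now [(2,6) g=5 f=11, (3,5) g=5 f=11, (3,7) g=5 f=13, (4,7) g=4 f=13, (5,5) g=3 f=11, (5,7) g=3 f=13, (6,7) g=2 f=13, (7,5) g=1 f=11, (7,7) g=1 f=13]

order=[(4,6) → (3,6)]; open=[(2,6) g=5 f=11, (3,5) g=5 f=11, (3,7) g=5 f=13, (4,7) g=4 f=13, (5,5) g=3 f=11, (5,7) g=3 f=13, (6,7) g=2 f=13, (7,5) g=1 f=11, (7,7) g=1 f=13]; closed=[(3,6), (4,6), (5,6), (6,6), (7,6)]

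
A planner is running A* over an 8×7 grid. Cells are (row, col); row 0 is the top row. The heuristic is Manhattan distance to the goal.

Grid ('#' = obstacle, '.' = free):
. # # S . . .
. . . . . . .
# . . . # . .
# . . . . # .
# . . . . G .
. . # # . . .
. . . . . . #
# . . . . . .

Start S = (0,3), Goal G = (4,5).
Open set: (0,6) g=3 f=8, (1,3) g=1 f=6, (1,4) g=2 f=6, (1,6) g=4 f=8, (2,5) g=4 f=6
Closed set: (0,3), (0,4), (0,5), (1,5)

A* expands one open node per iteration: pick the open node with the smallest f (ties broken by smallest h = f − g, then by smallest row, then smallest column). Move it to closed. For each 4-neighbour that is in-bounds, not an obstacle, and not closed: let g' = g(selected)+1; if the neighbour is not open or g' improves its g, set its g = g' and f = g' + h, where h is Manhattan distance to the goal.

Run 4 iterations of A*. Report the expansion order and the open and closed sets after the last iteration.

order=[(2,5) → (1,4) → (1,3) → (2,3)]; open=[(0,6) g=3 f=8, (1,2) g=2 f=8, (1,6) g=4 f=8, (2,2) g=3 f=8, (2,6) g=5 f=8, (3,3) g=3 f=6]; closed=[(0,3), (0,4), (0,5), (1,3), (1,4), (1,5), (2,3), (2,5)]

step 1: expand (2,5) (f=6, h=2) → closed; open now [(0,6) g=3 f=8, (1,3) g=1 f=6, (1,4) g=2 f=6, (1,6) g=4 f=8, (2,6) g=5 f=8]
step 2: expand (1,4) (f=6, h=4) → closed; open now [(0,6) g=3 f=8, (1,3) g=1 f=6, (1,6) g=4 f=8, (2,6) g=5 f=8]
step 3: expand (1,3) (f=6, h=5) → closed; open now [(0,6) g=3 f=8, (1,2) g=2 f=8, (1,6) g=4 f=8, (2,3) g=2 f=6, (2,6) g=5 f=8]
step 4: expand (2,3) (f=6, h=4) → closed; open now [(0,6) g=3 f=8, (1,2) g=2 f=8, (1,6) g=4 f=8, (2,2) g=3 f=8, (2,6) g=5 f=8, (3,3) g=3 f=6]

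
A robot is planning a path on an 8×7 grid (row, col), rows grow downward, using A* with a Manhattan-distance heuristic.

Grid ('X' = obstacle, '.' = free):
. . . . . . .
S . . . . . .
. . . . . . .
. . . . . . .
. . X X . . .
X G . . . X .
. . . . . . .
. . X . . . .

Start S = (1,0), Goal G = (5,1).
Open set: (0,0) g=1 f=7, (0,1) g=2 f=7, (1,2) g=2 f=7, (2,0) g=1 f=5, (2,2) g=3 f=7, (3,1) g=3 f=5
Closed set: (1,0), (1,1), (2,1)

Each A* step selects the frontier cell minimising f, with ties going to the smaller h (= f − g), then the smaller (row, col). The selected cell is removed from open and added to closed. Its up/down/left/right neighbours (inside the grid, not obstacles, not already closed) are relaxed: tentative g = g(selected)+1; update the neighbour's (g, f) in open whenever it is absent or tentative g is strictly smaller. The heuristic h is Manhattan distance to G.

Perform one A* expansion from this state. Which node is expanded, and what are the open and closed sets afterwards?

step 1: expand (3,1) (f=5, h=2) → closed; open now [(0,0) g=1 f=7, (0,1) g=2 f=7, (1,2) g=2 f=7, (2,0) g=1 f=5, (2,2) g=3 f=7, (3,0) g=4 f=7, (3,2) g=4 f=7, (4,1) g=4 f=5]

expanded=(3,1); open=[(0,0) g=1 f=7, (0,1) g=2 f=7, (1,2) g=2 f=7, (2,0) g=1 f=5, (2,2) g=3 f=7, (3,0) g=4 f=7, (3,2) g=4 f=7, (4,1) g=4 f=5]; closed=[(1,0), (1,1), (2,1), (3,1)]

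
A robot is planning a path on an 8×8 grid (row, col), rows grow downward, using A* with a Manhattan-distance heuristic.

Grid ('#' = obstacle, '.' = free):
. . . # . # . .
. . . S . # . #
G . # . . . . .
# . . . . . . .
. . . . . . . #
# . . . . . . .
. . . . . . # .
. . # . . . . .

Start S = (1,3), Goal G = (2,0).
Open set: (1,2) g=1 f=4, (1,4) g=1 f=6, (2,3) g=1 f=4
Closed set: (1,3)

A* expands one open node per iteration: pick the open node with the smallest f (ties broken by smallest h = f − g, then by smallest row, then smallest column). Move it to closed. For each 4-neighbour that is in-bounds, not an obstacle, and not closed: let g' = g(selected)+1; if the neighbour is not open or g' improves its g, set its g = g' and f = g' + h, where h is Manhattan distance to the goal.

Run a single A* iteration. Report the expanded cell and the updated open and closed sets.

expanded=(1,2); open=[(0,2) g=2 f=6, (1,1) g=2 f=4, (1,4) g=1 f=6, (2,3) g=1 f=4]; closed=[(1,2), (1,3)]

step 1: expand (1,2) (f=4, h=3) → closed; open now [(0,2) g=2 f=6, (1,1) g=2 f=4, (1,4) g=1 f=6, (2,3) g=1 f=4]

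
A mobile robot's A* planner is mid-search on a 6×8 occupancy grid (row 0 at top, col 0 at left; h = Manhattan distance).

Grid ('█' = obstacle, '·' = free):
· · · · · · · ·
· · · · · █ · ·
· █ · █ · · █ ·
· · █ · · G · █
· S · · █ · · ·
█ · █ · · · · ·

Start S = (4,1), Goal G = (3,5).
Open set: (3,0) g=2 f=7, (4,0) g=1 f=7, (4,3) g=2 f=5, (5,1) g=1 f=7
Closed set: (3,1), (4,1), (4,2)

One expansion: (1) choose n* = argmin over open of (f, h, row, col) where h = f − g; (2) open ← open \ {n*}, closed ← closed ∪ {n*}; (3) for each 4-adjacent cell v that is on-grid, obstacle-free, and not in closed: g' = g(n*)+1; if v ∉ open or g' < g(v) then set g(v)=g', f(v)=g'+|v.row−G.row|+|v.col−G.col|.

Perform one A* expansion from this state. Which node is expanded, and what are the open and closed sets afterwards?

expanded=(4,3); open=[(3,0) g=2 f=7, (3,3) g=3 f=5, (4,0) g=1 f=7, (5,1) g=1 f=7, (5,3) g=3 f=7]; closed=[(3,1), (4,1), (4,2), (4,3)]

step 1: expand (4,3) (f=5, h=3) → closed; open now [(3,0) g=2 f=7, (3,3) g=3 f=5, (4,0) g=1 f=7, (5,1) g=1 f=7, (5,3) g=3 f=7]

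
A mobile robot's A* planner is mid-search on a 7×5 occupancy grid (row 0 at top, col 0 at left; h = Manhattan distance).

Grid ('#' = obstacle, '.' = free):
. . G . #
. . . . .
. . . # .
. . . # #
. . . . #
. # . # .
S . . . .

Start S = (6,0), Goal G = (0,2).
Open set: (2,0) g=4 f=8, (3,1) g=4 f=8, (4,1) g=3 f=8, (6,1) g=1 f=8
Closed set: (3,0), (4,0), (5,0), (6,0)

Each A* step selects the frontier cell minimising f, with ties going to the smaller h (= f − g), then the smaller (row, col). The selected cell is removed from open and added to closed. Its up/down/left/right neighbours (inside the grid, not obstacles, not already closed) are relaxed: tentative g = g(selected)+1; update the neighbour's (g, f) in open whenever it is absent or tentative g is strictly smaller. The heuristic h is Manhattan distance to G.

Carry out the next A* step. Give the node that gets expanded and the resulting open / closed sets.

step 1: expand (2,0) (f=8, h=4) → closed; open now [(1,0) g=5 f=8, (2,1) g=5 f=8, (3,1) g=4 f=8, (4,1) g=3 f=8, (6,1) g=1 f=8]

expanded=(2,0); open=[(1,0) g=5 f=8, (2,1) g=5 f=8, (3,1) g=4 f=8, (4,1) g=3 f=8, (6,1) g=1 f=8]; closed=[(2,0), (3,0), (4,0), (5,0), (6,0)]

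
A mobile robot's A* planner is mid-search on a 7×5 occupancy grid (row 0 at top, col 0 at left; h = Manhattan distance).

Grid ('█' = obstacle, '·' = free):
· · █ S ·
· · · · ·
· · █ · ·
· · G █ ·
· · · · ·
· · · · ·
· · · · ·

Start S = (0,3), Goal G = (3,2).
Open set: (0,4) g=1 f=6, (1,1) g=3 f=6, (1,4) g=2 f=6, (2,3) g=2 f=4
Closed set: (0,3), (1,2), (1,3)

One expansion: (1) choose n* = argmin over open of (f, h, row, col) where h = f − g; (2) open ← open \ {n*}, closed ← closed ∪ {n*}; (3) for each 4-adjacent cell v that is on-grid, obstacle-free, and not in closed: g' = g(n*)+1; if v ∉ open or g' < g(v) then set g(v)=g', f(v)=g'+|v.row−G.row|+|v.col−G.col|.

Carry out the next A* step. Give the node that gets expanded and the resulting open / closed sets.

expanded=(2,3); open=[(0,4) g=1 f=6, (1,1) g=3 f=6, (1,4) g=2 f=6, (2,4) g=3 f=6]; closed=[(0,3), (1,2), (1,3), (2,3)]

step 1: expand (2,3) (f=4, h=2) → closed; open now [(0,4) g=1 f=6, (1,1) g=3 f=6, (1,4) g=2 f=6, (2,4) g=3 f=6]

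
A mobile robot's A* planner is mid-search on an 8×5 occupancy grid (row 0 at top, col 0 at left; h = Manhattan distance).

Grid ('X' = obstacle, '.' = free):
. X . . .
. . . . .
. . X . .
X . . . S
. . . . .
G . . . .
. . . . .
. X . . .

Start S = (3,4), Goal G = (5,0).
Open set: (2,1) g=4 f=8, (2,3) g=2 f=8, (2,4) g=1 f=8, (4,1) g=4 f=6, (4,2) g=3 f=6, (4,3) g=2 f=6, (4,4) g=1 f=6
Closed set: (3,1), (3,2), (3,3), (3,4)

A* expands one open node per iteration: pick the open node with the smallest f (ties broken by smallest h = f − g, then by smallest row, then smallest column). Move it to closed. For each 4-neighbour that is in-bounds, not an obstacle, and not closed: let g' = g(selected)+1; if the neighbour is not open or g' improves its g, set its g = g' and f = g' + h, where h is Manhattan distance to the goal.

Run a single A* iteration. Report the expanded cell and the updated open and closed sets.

step 1: expand (4,1) (f=6, h=2) → closed; open now [(2,1) g=4 f=8, (2,3) g=2 f=8, (2,4) g=1 f=8, (4,0) g=5 f=6, (4,2) g=3 f=6, (4,3) g=2 f=6, (4,4) g=1 f=6, (5,1) g=5 f=6]

expanded=(4,1); open=[(2,1) g=4 f=8, (2,3) g=2 f=8, (2,4) g=1 f=8, (4,0) g=5 f=6, (4,2) g=3 f=6, (4,3) g=2 f=6, (4,4) g=1 f=6, (5,1) g=5 f=6]; closed=[(3,1), (3,2), (3,3), (3,4), (4,1)]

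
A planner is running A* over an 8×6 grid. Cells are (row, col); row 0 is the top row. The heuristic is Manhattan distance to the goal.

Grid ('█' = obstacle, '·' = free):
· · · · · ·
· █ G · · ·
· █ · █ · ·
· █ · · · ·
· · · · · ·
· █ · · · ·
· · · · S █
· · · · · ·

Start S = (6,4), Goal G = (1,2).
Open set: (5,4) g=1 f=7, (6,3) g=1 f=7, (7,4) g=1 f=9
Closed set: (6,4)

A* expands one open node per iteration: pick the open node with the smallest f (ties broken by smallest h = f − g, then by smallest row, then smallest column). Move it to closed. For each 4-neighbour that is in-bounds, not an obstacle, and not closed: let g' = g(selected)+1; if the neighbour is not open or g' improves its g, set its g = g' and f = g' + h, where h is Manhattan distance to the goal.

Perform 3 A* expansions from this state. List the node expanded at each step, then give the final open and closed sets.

order=[(5,4) → (4,4) → (3,4)]; open=[(2,4) g=4 f=7, (3,3) g=4 f=7, (3,5) g=4 f=9, (4,3) g=3 f=7, (4,5) g=3 f=9, (5,3) g=2 f=7, (5,5) g=2 f=9, (6,3) g=1 f=7, (7,4) g=1 f=9]; closed=[(3,4), (4,4), (5,4), (6,4)]

step 1: expand (5,4) (f=7, h=6) → closed; open now [(4,4) g=2 f=7, (5,3) g=2 f=7, (5,5) g=2 f=9, (6,3) g=1 f=7, (7,4) g=1 f=9]
step 2: expand (4,4) (f=7, h=5) → closed; open now [(3,4) g=3 f=7, (4,3) g=3 f=7, (4,5) g=3 f=9, (5,3) g=2 f=7, (5,5) g=2 f=9, (6,3) g=1 f=7, (7,4) g=1 f=9]
step 3: expand (3,4) (f=7, h=4) → closed; open now [(2,4) g=4 f=7, (3,3) g=4 f=7, (3,5) g=4 f=9, (4,3) g=3 f=7, (4,5) g=3 f=9, (5,3) g=2 f=7, (5,5) g=2 f=9, (6,3) g=1 f=7, (7,4) g=1 f=9]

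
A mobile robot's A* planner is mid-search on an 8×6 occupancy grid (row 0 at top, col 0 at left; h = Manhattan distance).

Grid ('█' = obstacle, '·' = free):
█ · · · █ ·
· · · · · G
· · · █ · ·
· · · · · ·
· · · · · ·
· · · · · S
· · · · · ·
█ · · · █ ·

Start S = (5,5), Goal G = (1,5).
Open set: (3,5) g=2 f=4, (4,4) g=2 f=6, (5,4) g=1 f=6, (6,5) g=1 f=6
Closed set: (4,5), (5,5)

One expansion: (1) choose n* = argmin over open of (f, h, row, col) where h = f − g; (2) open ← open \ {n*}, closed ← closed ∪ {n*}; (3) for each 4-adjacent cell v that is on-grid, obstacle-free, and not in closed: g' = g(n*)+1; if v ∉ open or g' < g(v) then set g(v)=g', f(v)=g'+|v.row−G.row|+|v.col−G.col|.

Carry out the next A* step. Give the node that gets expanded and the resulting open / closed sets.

expanded=(3,5); open=[(2,5) g=3 f=4, (3,4) g=3 f=6, (4,4) g=2 f=6, (5,4) g=1 f=6, (6,5) g=1 f=6]; closed=[(3,5), (4,5), (5,5)]

step 1: expand (3,5) (f=4, h=2) → closed; open now [(2,5) g=3 f=4, (3,4) g=3 f=6, (4,4) g=2 f=6, (5,4) g=1 f=6, (6,5) g=1 f=6]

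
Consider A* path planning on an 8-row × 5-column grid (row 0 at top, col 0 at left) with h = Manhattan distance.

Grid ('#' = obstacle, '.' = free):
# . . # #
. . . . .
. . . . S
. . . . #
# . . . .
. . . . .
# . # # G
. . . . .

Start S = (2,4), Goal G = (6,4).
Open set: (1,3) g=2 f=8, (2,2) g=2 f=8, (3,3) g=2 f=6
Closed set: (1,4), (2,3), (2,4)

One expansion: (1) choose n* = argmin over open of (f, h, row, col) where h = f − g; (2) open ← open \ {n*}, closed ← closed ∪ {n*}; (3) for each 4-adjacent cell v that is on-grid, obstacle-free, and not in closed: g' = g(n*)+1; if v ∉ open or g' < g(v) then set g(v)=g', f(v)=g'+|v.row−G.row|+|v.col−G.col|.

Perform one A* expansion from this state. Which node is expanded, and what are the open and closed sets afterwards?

expanded=(3,3); open=[(1,3) g=2 f=8, (2,2) g=2 f=8, (3,2) g=3 f=8, (4,3) g=3 f=6]; closed=[(1,4), (2,3), (2,4), (3,3)]

step 1: expand (3,3) (f=6, h=4) → closed; open now [(1,3) g=2 f=8, (2,2) g=2 f=8, (3,2) g=3 f=8, (4,3) g=3 f=6]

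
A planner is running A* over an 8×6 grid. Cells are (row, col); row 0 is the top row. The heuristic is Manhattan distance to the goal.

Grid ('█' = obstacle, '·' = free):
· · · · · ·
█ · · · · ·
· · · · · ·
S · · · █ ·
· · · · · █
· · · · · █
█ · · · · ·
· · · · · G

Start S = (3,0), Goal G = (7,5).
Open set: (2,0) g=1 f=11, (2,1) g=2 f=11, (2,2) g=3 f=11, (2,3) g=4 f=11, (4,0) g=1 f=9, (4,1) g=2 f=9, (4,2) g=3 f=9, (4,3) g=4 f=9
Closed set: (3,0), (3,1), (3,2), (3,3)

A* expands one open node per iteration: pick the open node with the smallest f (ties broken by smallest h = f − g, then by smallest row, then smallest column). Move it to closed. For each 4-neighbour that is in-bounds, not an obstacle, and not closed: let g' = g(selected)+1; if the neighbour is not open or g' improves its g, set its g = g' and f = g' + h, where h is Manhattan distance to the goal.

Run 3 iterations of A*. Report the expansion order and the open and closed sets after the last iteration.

order=[(4,3) → (4,4) → (5,4)]; open=[(2,0) g=1 f=11, (2,1) g=2 f=11, (2,2) g=3 f=11, (2,3) g=4 f=11, (4,0) g=1 f=9, (4,1) g=2 f=9, (4,2) g=3 f=9, (5,3) g=5 f=9, (6,4) g=7 f=9]; closed=[(3,0), (3,1), (3,2), (3,3), (4,3), (4,4), (5,4)]

step 1: expand (4,3) (f=9, h=5) → closed; open now [(2,0) g=1 f=11, (2,1) g=2 f=11, (2,2) g=3 f=11, (2,3) g=4 f=11, (4,0) g=1 f=9, (4,1) g=2 f=9, (4,2) g=3 f=9, (4,4) g=5 f=9, (5,3) g=5 f=9]
step 2: expand (4,4) (f=9, h=4) → closed; open now [(2,0) g=1 f=11, (2,1) g=2 f=11, (2,2) g=3 f=11, (2,3) g=4 f=11, (4,0) g=1 f=9, (4,1) g=2 f=9, (4,2) g=3 f=9, (5,3) g=5 f=9, (5,4) g=6 f=9]
step 3: expand (5,4) (f=9, h=3) → closed; open now [(2,0) g=1 f=11, (2,1) g=2 f=11, (2,2) g=3 f=11, (2,3) g=4 f=11, (4,0) g=1 f=9, (4,1) g=2 f=9, (4,2) g=3 f=9, (5,3) g=5 f=9, (6,4) g=7 f=9]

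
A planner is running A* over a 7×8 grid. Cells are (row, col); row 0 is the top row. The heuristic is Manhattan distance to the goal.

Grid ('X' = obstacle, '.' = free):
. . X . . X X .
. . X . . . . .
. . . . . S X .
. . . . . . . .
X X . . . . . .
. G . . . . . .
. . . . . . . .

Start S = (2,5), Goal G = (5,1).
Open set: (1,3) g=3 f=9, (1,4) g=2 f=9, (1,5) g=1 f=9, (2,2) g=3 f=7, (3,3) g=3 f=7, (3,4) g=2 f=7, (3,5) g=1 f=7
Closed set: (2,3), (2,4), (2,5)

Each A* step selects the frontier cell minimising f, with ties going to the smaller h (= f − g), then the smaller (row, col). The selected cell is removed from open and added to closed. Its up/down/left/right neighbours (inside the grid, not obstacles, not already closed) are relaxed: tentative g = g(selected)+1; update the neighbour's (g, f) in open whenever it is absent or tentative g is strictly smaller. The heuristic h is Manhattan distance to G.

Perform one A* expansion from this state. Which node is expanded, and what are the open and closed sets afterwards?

step 1: expand (2,2) (f=7, h=4) → closed; open now [(1,3) g=3 f=9, (1,4) g=2 f=9, (1,5) g=1 f=9, (2,1) g=4 f=7, (3,2) g=4 f=7, (3,3) g=3 f=7, (3,4) g=2 f=7, (3,5) g=1 f=7]

expanded=(2,2); open=[(1,3) g=3 f=9, (1,4) g=2 f=9, (1,5) g=1 f=9, (2,1) g=4 f=7, (3,2) g=4 f=7, (3,3) g=3 f=7, (3,4) g=2 f=7, (3,5) g=1 f=7]; closed=[(2,2), (2,3), (2,4), (2,5)]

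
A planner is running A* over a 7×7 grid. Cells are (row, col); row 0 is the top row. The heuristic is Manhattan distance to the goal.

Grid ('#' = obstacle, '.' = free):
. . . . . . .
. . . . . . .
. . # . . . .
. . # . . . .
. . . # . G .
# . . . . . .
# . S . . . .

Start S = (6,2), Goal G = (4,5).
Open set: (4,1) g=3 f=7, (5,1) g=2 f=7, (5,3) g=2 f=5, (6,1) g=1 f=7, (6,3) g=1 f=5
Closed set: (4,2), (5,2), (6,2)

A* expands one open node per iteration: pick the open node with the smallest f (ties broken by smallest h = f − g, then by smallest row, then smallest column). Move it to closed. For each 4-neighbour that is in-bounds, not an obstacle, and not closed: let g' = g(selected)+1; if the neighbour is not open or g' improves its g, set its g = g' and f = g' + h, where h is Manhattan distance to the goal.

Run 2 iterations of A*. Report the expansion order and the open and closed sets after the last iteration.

order=[(5,3) → (5,4)]; open=[(4,1) g=3 f=7, (4,4) g=4 f=5, (5,1) g=2 f=7, (5,5) g=4 f=5, (6,1) g=1 f=7, (6,3) g=1 f=5, (6,4) g=4 f=7]; closed=[(4,2), (5,2), (5,3), (5,4), (6,2)]

step 1: expand (5,3) (f=5, h=3) → closed; open now [(4,1) g=3 f=7, (5,1) g=2 f=7, (5,4) g=3 f=5, (6,1) g=1 f=7, (6,3) g=1 f=5]
step 2: expand (5,4) (f=5, h=2) → closed; open now [(4,1) g=3 f=7, (4,4) g=4 f=5, (5,1) g=2 f=7, (5,5) g=4 f=5, (6,1) g=1 f=7, (6,3) g=1 f=5, (6,4) g=4 f=7]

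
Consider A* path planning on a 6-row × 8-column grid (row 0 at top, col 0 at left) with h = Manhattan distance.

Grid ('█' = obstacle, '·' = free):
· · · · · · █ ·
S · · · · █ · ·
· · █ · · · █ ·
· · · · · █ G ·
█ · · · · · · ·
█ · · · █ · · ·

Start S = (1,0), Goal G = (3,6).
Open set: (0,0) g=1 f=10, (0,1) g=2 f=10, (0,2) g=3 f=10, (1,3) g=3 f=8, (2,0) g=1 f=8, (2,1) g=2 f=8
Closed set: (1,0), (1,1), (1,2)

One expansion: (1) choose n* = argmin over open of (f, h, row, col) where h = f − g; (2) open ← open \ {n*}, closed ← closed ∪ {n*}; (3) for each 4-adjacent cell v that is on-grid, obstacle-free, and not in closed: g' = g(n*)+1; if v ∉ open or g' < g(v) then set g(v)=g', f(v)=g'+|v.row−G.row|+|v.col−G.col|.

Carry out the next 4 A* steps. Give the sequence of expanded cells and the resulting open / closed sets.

step 1: expand (1,3) (f=8, h=5) → closed; open now [(0,0) g=1 f=10, (0,1) g=2 f=10, (0,2) g=3 f=10, (0,3) g=4 f=10, (1,4) g=4 f=8, (2,0) g=1 f=8, (2,1) g=2 f=8, (2,3) g=4 f=8]
step 2: expand (1,4) (f=8, h=4) → closed; open now [(0,0) g=1 f=10, (0,1) g=2 f=10, (0,2) g=3 f=10, (0,3) g=4 f=10, (0,4) g=5 f=10, (2,0) g=1 f=8, (2,1) g=2 f=8, (2,3) g=4 f=8, (2,4) g=5 f=8]
step 3: expand (2,4) (f=8, h=3) → closed; open now [(0,0) g=1 f=10, (0,1) g=2 f=10, (0,2) g=3 f=10, (0,3) g=4 f=10, (0,4) g=5 f=10, (2,0) g=1 f=8, (2,1) g=2 f=8, (2,3) g=4 f=8, (2,5) g=6 f=8, (3,4) g=6 f=8]
step 4: expand (2,5) (f=8, h=2) → closed; open now [(0,0) g=1 f=10, (0,1) g=2 f=10, (0,2) g=3 f=10, (0,3) g=4 f=10, (0,4) g=5 f=10, (2,0) g=1 f=8, (2,1) g=2 f=8, (2,3) g=4 f=8, (3,4) g=6 f=8]

order=[(1,3) → (1,4) → (2,4) → (2,5)]; open=[(0,0) g=1 f=10, (0,1) g=2 f=10, (0,2) g=3 f=10, (0,3) g=4 f=10, (0,4) g=5 f=10, (2,0) g=1 f=8, (2,1) g=2 f=8, (2,3) g=4 f=8, (3,4) g=6 f=8]; closed=[(1,0), (1,1), (1,2), (1,3), (1,4), (2,4), (2,5)]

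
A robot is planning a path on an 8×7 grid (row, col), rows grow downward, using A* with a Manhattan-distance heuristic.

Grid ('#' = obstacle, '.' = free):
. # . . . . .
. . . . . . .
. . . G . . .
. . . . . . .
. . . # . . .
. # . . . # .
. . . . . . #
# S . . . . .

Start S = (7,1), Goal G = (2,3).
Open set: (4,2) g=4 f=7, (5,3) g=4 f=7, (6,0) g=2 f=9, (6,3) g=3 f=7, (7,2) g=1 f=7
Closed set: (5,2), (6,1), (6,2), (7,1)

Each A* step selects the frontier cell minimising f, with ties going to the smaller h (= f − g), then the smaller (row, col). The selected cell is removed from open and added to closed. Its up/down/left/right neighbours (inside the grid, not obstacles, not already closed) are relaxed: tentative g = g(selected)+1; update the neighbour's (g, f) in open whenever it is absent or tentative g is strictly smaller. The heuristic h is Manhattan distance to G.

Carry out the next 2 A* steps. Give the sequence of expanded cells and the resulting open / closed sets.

step 1: expand (4,2) (f=7, h=3) → closed; open now [(3,2) g=5 f=7, (4,1) g=5 f=9, (5,3) g=4 f=7, (6,0) g=2 f=9, (6,3) g=3 f=7, (7,2) g=1 f=7]
step 2: expand (3,2) (f=7, h=2) → closed; open now [(2,2) g=6 f=7, (3,1) g=6 f=9, (3,3) g=6 f=7, (4,1) g=5 f=9, (5,3) g=4 f=7, (6,0) g=2 f=9, (6,3) g=3 f=7, (7,2) g=1 f=7]

order=[(4,2) → (3,2)]; open=[(2,2) g=6 f=7, (3,1) g=6 f=9, (3,3) g=6 f=7, (4,1) g=5 f=9, (5,3) g=4 f=7, (6,0) g=2 f=9, (6,3) g=3 f=7, (7,2) g=1 f=7]; closed=[(3,2), (4,2), (5,2), (6,1), (6,2), (7,1)]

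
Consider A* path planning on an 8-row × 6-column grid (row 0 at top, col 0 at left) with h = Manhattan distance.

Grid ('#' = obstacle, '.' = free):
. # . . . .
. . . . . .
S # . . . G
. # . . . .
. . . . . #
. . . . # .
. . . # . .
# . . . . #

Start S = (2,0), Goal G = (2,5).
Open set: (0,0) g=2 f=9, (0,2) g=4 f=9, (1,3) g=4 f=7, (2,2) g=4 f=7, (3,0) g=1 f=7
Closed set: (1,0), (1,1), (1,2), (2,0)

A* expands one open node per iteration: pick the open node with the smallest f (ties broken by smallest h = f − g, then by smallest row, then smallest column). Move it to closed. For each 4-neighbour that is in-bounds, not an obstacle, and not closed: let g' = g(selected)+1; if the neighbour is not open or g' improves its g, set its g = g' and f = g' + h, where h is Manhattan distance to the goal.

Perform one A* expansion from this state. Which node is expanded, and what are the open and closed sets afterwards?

step 1: expand (1,3) (f=7, h=3) → closed; open now [(0,0) g=2 f=9, (0,2) g=4 f=9, (0,3) g=5 f=9, (1,4) g=5 f=7, (2,2) g=4 f=7, (2,3) g=5 f=7, (3,0) g=1 f=7]

expanded=(1,3); open=[(0,0) g=2 f=9, (0,2) g=4 f=9, (0,3) g=5 f=9, (1,4) g=5 f=7, (2,2) g=4 f=7, (2,3) g=5 f=7, (3,0) g=1 f=7]; closed=[(1,0), (1,1), (1,2), (1,3), (2,0)]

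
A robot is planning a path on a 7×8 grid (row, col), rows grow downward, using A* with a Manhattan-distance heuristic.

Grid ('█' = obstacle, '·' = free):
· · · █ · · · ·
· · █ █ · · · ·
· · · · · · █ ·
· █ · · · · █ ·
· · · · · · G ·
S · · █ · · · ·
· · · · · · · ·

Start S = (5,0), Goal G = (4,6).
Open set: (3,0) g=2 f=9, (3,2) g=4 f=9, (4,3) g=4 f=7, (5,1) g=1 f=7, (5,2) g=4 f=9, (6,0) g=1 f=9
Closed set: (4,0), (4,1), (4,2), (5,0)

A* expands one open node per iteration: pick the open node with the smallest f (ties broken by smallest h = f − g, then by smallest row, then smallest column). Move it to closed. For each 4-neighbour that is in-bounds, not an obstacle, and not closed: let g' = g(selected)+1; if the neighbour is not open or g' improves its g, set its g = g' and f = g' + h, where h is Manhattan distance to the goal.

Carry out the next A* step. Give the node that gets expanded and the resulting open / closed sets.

step 1: expand (4,3) (f=7, h=3) → closed; open now [(3,0) g=2 f=9, (3,2) g=4 f=9, (3,3) g=5 f=9, (4,4) g=5 f=7, (5,1) g=1 f=7, (5,2) g=4 f=9, (6,0) g=1 f=9]

expanded=(4,3); open=[(3,0) g=2 f=9, (3,2) g=4 f=9, (3,3) g=5 f=9, (4,4) g=5 f=7, (5,1) g=1 f=7, (5,2) g=4 f=9, (6,0) g=1 f=9]; closed=[(4,0), (4,1), (4,2), (4,3), (5,0)]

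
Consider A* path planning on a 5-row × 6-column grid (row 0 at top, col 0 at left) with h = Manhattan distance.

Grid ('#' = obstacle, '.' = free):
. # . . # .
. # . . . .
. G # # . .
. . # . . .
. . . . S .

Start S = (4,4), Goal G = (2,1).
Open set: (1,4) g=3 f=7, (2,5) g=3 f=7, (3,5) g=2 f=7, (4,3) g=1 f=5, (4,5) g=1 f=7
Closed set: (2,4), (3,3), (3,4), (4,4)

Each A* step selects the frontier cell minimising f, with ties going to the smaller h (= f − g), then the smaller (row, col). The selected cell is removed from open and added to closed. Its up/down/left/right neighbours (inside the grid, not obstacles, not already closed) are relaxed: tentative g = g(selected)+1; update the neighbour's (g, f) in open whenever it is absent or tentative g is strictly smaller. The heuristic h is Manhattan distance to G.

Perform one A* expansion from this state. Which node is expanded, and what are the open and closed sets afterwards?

expanded=(4,3); open=[(1,4) g=3 f=7, (2,5) g=3 f=7, (3,5) g=2 f=7, (4,2) g=2 f=5, (4,5) g=1 f=7]; closed=[(2,4), (3,3), (3,4), (4,3), (4,4)]

step 1: expand (4,3) (f=5, h=4) → closed; open now [(1,4) g=3 f=7, (2,5) g=3 f=7, (3,5) g=2 f=7, (4,2) g=2 f=5, (4,5) g=1 f=7]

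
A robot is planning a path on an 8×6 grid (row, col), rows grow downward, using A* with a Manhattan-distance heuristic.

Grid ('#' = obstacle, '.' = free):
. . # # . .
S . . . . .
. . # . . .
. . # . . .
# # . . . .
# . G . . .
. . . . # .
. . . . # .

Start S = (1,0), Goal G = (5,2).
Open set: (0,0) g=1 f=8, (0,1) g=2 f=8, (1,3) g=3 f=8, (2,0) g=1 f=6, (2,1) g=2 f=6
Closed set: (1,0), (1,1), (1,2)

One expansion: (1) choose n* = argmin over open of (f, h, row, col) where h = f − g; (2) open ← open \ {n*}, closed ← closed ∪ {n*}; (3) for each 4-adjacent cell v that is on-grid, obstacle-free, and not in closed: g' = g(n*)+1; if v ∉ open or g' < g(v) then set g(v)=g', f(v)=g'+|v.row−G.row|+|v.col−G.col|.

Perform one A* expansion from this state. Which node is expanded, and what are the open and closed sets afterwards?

step 1: expand (2,1) (f=6, h=4) → closed; open now [(0,0) g=1 f=8, (0,1) g=2 f=8, (1,3) g=3 f=8, (2,0) g=1 f=6, (3,1) g=3 f=6]

expanded=(2,1); open=[(0,0) g=1 f=8, (0,1) g=2 f=8, (1,3) g=3 f=8, (2,0) g=1 f=6, (3,1) g=3 f=6]; closed=[(1,0), (1,1), (1,2), (2,1)]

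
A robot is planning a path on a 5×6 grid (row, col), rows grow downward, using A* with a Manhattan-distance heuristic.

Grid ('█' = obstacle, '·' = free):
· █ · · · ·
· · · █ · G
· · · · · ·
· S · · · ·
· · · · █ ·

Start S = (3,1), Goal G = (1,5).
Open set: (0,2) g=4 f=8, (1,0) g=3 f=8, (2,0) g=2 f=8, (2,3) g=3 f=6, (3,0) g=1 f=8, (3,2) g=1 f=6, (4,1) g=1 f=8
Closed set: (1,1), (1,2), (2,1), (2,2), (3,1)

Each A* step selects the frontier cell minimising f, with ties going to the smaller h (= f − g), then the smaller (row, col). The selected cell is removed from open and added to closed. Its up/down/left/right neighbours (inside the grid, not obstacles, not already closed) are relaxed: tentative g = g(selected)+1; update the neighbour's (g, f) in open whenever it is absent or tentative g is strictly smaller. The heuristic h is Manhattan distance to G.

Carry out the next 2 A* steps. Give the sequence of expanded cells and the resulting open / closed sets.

step 1: expand (2,3) (f=6, h=3) → closed; open now [(0,2) g=4 f=8, (1,0) g=3 f=8, (2,0) g=2 f=8, (2,4) g=4 f=6, (3,0) g=1 f=8, (3,2) g=1 f=6, (3,3) g=4 f=8, (4,1) g=1 f=8]
step 2: expand (2,4) (f=6, h=2) → closed; open now [(0,2) g=4 f=8, (1,0) g=3 f=8, (1,4) g=5 f=6, (2,0) g=2 f=8, (2,5) g=5 f=6, (3,0) g=1 f=8, (3,2) g=1 f=6, (3,3) g=4 f=8, (3,4) g=5 f=8, (4,1) g=1 f=8]

order=[(2,3) → (2,4)]; open=[(0,2) g=4 f=8, (1,0) g=3 f=8, (1,4) g=5 f=6, (2,0) g=2 f=8, (2,5) g=5 f=6, (3,0) g=1 f=8, (3,2) g=1 f=6, (3,3) g=4 f=8, (3,4) g=5 f=8, (4,1) g=1 f=8]; closed=[(1,1), (1,2), (2,1), (2,2), (2,3), (2,4), (3,1)]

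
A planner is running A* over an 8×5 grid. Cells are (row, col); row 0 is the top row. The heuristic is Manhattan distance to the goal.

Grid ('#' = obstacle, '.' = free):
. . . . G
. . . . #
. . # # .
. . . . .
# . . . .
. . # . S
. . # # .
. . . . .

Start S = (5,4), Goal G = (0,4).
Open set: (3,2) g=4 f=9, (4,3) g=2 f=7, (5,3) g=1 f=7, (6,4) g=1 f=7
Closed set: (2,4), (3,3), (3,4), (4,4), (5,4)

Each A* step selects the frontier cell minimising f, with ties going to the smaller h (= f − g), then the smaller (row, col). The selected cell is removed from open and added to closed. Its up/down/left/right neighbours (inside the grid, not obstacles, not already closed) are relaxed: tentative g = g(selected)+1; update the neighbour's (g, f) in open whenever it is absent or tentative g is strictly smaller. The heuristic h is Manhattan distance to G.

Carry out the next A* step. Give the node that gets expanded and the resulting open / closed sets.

expanded=(4,3); open=[(3,2) g=4 f=9, (4,2) g=3 f=9, (5,3) g=1 f=7, (6,4) g=1 f=7]; closed=[(2,4), (3,3), (3,4), (4,3), (4,4), (5,4)]

step 1: expand (4,3) (f=7, h=5) → closed; open now [(3,2) g=4 f=9, (4,2) g=3 f=9, (5,3) g=1 f=7, (6,4) g=1 f=7]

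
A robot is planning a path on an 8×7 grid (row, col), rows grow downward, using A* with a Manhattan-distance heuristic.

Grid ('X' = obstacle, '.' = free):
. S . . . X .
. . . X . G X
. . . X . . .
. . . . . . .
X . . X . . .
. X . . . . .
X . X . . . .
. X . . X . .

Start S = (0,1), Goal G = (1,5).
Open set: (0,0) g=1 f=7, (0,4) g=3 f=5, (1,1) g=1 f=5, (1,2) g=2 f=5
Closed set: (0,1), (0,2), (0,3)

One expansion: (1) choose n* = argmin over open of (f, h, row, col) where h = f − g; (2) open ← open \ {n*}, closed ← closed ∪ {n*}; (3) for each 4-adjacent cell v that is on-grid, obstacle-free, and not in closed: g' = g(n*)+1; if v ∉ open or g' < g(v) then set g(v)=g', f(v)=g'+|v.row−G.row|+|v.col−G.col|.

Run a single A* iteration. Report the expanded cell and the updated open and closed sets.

expanded=(0,4); open=[(0,0) g=1 f=7, (1,1) g=1 f=5, (1,2) g=2 f=5, (1,4) g=4 f=5]; closed=[(0,1), (0,2), (0,3), (0,4)]

step 1: expand (0,4) (f=5, h=2) → closed; open now [(0,0) g=1 f=7, (1,1) g=1 f=5, (1,2) g=2 f=5, (1,4) g=4 f=5]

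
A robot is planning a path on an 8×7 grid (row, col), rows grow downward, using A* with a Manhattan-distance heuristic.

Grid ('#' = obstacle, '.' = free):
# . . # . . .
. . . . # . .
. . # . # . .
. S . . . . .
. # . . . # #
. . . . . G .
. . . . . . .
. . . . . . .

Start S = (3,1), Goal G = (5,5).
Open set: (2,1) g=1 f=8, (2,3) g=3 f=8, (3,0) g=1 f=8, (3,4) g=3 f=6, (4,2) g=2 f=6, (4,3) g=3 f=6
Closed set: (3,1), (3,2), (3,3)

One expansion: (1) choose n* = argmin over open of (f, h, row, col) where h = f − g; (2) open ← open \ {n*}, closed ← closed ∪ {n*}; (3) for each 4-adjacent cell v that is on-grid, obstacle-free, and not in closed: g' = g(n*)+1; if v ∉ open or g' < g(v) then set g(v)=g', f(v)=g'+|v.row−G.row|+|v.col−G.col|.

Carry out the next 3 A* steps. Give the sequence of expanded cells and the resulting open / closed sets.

order=[(3,4) → (3,5) → (4,4)]; open=[(2,1) g=1 f=8, (2,3) g=3 f=8, (2,5) g=5 f=8, (3,0) g=1 f=8, (3,6) g=5 f=8, (4,2) g=2 f=6, (4,3) g=3 f=6, (5,4) g=5 f=6]; closed=[(3,1), (3,2), (3,3), (3,4), (3,5), (4,4)]

step 1: expand (3,4) (f=6, h=3) → closed; open now [(2,1) g=1 f=8, (2,3) g=3 f=8, (3,0) g=1 f=8, (3,5) g=4 f=6, (4,2) g=2 f=6, (4,3) g=3 f=6, (4,4) g=4 f=6]
step 2: expand (3,5) (f=6, h=2) → closed; open now [(2,1) g=1 f=8, (2,3) g=3 f=8, (2,5) g=5 f=8, (3,0) g=1 f=8, (3,6) g=5 f=8, (4,2) g=2 f=6, (4,3) g=3 f=6, (4,4) g=4 f=6]
step 3: expand (4,4) (f=6, h=2) → closed; open now [(2,1) g=1 f=8, (2,3) g=3 f=8, (2,5) g=5 f=8, (3,0) g=1 f=8, (3,6) g=5 f=8, (4,2) g=2 f=6, (4,3) g=3 f=6, (5,4) g=5 f=6]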